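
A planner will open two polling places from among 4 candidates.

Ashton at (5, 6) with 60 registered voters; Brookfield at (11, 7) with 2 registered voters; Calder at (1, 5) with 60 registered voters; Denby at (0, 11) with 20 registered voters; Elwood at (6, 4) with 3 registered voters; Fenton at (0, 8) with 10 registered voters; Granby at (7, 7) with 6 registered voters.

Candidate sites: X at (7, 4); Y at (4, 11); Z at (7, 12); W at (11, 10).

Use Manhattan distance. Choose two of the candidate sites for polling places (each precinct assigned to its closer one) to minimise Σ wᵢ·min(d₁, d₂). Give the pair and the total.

{X, Y}, total 845

Evaluate every pair (each demand assigned to the nearer of the two):
  {X, Y}: total = 845
  {X, Z}: total = 965
  {X, W}: total = 1037
  {Y, Z}: total = 1125
  {Y, W}: total = 1125
  {Z, W}: total = 1593
Best pair: {X, Y} with total 845.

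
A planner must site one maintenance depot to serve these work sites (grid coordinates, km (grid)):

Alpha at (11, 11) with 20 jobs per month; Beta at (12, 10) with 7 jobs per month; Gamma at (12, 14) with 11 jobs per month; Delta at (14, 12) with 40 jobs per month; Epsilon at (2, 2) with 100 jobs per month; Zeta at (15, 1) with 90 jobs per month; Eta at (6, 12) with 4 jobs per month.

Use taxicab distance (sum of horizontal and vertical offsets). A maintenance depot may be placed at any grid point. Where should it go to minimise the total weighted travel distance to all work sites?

Manhattan distance separates: Σwᵢ(|x−xᵢ|+|y−yᵢ|) = Σwᵢ|x−xᵢ| + Σwᵢ|y−yᵢ|, so x and y are optimised independently as 1-D weighted medians.
Total weight W = 272; half = 136.
x-coordinate, sorted with cumulative weight:
  x=2 (Epsilon, w=100) cum 100
  x=6 (Eta, w=4) cum 104
  x=11 (Alpha, w=20) cum 124
  x=12 (Beta, w=7) cum 131
  x=12 (Gamma, w=11) cum 142  ← median
  x=14 (Delta, w=40) cum 182
  x=15 (Zeta, w=90) cum 272
⇒ x* = 12
y-coordinate, sorted with cumulative weight:
  y=1 (Zeta, w=90) cum 90
  y=2 (Epsilon, w=100) cum 190  ← median
  y=10 (Beta, w=7) cum 197
  y=11 (Alpha, w=20) cum 217
  y=12 (Delta, w=40) cum 257
  y=12 (Eta, w=4) cum 261
  y=14 (Gamma, w=11) cum 272
⇒ y* = 2

(12, 2)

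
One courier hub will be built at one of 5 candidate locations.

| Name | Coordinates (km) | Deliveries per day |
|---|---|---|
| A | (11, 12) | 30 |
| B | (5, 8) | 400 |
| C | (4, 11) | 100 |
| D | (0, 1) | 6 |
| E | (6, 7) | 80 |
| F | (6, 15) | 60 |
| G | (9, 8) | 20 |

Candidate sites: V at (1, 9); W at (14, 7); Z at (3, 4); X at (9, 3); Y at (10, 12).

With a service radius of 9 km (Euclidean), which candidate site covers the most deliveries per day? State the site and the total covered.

Y, covering 690

Coverage radius r = 9 km; a point is covered iff (Δx)²+(Δy)² ≤ 9² = 81.
  V (1, 9): covers {B, C, D, E, F, G} → 666
  W (14, 7): covers {A, E, G} → 130
  Z (3, 4): covers {B, C, D, E, G} → 606
  X (9, 3): covers {B, E, G} → 500
  Y (10, 12): covers {A, B, C, E, F, G} → 690
Maximum coverage at Y: 690 deliveries per day.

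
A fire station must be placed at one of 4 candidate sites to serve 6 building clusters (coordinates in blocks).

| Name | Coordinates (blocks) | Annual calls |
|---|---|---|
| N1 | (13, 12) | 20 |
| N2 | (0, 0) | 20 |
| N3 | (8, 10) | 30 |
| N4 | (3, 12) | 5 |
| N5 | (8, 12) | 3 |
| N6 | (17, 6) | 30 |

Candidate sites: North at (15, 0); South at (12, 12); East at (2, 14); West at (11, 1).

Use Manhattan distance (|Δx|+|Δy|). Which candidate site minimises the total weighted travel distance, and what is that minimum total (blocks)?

Total weighted distance at each candidate:
  North (15, 0): total = 1507
  South (12, 12): total = 1067
  East (2, 14): total = 1609
  West (11, 1): total = 1327
Minimum is at South with total 1067 blocks.

South, total 1067 blocks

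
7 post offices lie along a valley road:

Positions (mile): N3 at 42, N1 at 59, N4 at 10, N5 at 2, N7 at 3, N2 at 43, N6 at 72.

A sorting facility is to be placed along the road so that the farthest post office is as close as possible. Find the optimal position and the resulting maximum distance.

location 37, max distance 35

The 1-center on a line is the midpoint of the two extreme points: leftmost at 2, rightmost at 72.
Optimal location = (2 + 72)/2 = 37; maximum distance = (72 − 2)/2 = 35.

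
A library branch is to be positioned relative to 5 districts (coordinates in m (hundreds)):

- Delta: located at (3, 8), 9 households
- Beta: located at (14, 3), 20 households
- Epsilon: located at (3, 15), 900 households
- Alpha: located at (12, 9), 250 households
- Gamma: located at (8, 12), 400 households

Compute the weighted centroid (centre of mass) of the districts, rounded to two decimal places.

(5.83, 13.10)

The minimiser of Σwᵢ‖p−pᵢ‖² is the weighted centroid p* = (Σwᵢpᵢ)/(Σwᵢ).
Σwᵢ = 1579.
Σwᵢxᵢ = 9·3 + 20·14 + 900·3 + 250·12 + 400·8 = 9207.
Σwᵢyᵢ = 9·8 + 20·3 + 900·15 + 250·9 + 400·12 = 20682.
x* = 9207/1579 = 5.83, y* = 20682/1579 = 13.10.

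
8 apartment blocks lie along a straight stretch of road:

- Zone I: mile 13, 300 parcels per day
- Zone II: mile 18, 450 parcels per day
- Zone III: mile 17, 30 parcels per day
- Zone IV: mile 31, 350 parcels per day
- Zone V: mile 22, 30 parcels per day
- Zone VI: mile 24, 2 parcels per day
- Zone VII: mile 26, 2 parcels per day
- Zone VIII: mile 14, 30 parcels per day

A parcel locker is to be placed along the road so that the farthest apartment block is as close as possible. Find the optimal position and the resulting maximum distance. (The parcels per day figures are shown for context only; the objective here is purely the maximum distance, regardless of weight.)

The 1-center on a line is the midpoint of the two extreme points: leftmost at 13, rightmost at 31.
Optimal location = (13 + 31)/2 = 22; maximum distance = (31 − 13)/2 = 9.

location 22, max distance 9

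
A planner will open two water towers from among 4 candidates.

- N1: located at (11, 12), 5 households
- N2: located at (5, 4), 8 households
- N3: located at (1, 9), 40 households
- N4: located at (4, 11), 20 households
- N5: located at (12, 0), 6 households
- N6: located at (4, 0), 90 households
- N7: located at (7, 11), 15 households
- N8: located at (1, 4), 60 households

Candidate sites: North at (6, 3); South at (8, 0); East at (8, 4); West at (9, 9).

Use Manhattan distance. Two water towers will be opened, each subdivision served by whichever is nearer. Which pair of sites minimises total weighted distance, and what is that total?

Evaluate every pair (each demand assigned to the nearer of the two):
  {North, West}: total = 1425
  {North, South}: total = 1605
  {South, West}: total = 1645
  {North, East}: total = 1689
  {South, East}: total = 1703
  {East, West}: total = 1757
Best pair: {North, West} with total 1425.

{North, West}, total 1425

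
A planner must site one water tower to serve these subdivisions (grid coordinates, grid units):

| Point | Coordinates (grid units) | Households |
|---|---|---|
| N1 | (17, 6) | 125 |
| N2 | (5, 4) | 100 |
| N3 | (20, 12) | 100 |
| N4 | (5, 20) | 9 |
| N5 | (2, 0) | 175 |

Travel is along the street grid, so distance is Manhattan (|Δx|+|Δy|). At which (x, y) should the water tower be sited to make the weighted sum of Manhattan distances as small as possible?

Manhattan distance separates: Σwᵢ(|x−xᵢ|+|y−yᵢ|) = Σwᵢ|x−xᵢ| + Σwᵢ|y−yᵢ|, so x and y are optimised independently as 1-D weighted medians.
Total weight W = 509; half = 254.5.
x-coordinate, sorted with cumulative weight:
  x=2 (N5, w=175) cum 175
  x=5 (N2, w=100) cum 275  ← median
  x=5 (N4, w=9) cum 284
  x=17 (N1, w=125) cum 409
  x=20 (N3, w=100) cum 509
⇒ x* = 5
y-coordinate, sorted with cumulative weight:
  y=0 (N5, w=175) cum 175
  y=4 (N2, w=100) cum 275  ← median
  y=6 (N1, w=125) cum 400
  y=12 (N3, w=100) cum 500
  y=20 (N4, w=9) cum 509
⇒ y* = 4

(5, 4)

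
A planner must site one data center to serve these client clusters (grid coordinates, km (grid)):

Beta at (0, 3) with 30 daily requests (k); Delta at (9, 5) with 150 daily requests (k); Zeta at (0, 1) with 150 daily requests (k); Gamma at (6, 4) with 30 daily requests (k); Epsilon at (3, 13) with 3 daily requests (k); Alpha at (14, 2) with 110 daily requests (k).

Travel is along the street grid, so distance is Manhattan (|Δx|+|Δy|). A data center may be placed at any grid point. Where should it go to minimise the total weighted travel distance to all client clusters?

Manhattan distance separates: Σwᵢ(|x−xᵢ|+|y−yᵢ|) = Σwᵢ|x−xᵢ| + Σwᵢ|y−yᵢ|, so x and y are optimised independently as 1-D weighted medians.
Total weight W = 473; half = 236.5.
x-coordinate, sorted with cumulative weight:
  x=0 (Beta, w=30) cum 30
  x=0 (Zeta, w=150) cum 180
  x=3 (Epsilon, w=3) cum 183
  x=6 (Gamma, w=30) cum 213
  x=9 (Delta, w=150) cum 363  ← median
  x=14 (Alpha, w=110) cum 473
⇒ x* = 9
y-coordinate, sorted with cumulative weight:
  y=1 (Zeta, w=150) cum 150
  y=2 (Alpha, w=110) cum 260  ← median
  y=3 (Beta, w=30) cum 290
  y=4 (Gamma, w=30) cum 320
  y=5 (Delta, w=150) cum 470
  y=13 (Epsilon, w=3) cum 473
⇒ y* = 2

(9, 2)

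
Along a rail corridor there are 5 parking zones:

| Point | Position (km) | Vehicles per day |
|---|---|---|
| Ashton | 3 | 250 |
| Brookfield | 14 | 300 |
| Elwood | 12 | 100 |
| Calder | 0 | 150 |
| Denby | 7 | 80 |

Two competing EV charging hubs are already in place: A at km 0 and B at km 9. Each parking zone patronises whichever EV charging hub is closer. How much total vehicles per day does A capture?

400

The indifferent point is the midpoint (0+9)/2 = 4.5; parking zones left of it (closer to A at 0) go to A, those right go to B.
  Calder at 0 (w=150) → A
  Ashton at 3 (w=250) → A
  Denby at 7 (w=80) → B
  Elwood at 12 (w=100) → B
  Brookfield at 14 (w=300) → B
A captures 400; B captures 480.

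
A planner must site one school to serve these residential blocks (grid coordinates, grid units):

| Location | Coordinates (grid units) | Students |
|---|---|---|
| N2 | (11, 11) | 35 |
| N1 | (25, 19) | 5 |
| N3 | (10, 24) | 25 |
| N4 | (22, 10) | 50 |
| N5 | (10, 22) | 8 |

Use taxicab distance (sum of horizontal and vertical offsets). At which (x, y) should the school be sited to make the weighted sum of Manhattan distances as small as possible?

(11, 11)

Manhattan distance separates: Σwᵢ(|x−xᵢ|+|y−yᵢ|) = Σwᵢ|x−xᵢ| + Σwᵢ|y−yᵢ|, so x and y are optimised independently as 1-D weighted medians.
Total weight W = 123; half = 61.5.
x-coordinate, sorted with cumulative weight:
  x=10 (N3, w=25) cum 25
  x=10 (N5, w=8) cum 33
  x=11 (N2, w=35) cum 68  ← median
  x=22 (N4, w=50) cum 118
  x=25 (N1, w=5) cum 123
⇒ x* = 11
y-coordinate, sorted with cumulative weight:
  y=10 (N4, w=50) cum 50
  y=11 (N2, w=35) cum 85  ← median
  y=19 (N1, w=5) cum 90
  y=22 (N5, w=8) cum 98
  y=24 (N3, w=25) cum 123
⇒ y* = 11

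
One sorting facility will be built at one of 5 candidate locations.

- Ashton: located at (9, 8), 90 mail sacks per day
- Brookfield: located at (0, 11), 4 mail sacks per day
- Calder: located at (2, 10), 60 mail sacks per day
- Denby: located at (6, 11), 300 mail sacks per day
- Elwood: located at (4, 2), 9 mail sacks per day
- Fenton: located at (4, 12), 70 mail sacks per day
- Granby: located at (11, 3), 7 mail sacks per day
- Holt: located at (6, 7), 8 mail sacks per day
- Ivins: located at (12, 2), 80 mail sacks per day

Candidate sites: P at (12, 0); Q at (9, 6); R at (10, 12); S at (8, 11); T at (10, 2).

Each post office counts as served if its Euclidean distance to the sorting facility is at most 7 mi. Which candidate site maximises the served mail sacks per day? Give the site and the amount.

Coverage radius r = 7 mi; a point is covered iff (Δx)²+(Δy)² ≤ 7² = 49.
  P (12, 0): covers {Granby, Ivins} → 87
  Q (9, 6): covers {Ashton, Denby, Elwood, Granby, Holt, Ivins} → 494
  R (10, 12): covers {Ashton, Denby, Fenton, Holt} → 468
  S (8, 11): covers {Ashton, Calder, Denby, Fenton, Holt} → 528
  T (10, 2): covers {Ashton, Elwood, Granby, Holt, Ivins} → 194
Maximum coverage at S: 528 mail sacks per day.

S, covering 528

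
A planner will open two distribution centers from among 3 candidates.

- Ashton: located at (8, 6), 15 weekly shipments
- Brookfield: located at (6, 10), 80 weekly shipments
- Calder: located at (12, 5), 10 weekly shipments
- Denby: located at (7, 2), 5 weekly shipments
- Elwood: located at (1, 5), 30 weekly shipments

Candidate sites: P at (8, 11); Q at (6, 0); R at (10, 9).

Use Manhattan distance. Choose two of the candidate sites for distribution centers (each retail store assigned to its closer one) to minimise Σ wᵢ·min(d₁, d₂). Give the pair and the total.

Evaluate every pair (each demand assigned to the nearer of the two):
  {P, Q}: total = 730
  {P, R}: total = 815
  {Q, R}: total = 850
Best pair: {P, Q} with total 730.

{P, Q}, total 730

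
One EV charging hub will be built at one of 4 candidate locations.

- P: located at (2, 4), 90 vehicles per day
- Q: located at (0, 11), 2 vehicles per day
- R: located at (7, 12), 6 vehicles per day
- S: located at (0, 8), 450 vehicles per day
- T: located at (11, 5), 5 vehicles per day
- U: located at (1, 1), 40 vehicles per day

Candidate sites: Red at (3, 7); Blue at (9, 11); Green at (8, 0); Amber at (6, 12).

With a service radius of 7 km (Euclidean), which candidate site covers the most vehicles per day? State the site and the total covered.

Red, covering 588

Coverage radius r = 7 km; a point is covered iff (Δx)²+(Δy)² ≤ 7² = 49.
  Red (3, 7): covers {P, Q, R, S, U} → 588
  Blue (9, 11): covers {R, T} → 11
  Green (8, 0): covers {T} → 5
  Amber (6, 12): covers {Q, R} → 8
Maximum coverage at Red: 588 vehicles per day.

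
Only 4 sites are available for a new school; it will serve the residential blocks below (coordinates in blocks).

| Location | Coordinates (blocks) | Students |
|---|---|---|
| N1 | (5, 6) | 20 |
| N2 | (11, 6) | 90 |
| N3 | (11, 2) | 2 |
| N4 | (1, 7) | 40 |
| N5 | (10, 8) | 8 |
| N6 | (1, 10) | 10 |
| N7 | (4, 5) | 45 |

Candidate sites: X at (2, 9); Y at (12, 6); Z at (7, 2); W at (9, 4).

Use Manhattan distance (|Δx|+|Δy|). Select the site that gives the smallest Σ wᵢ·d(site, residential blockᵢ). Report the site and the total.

Y, total 1307 blocks

Total weighted distance at each candidate:
  X (2, 9): total = 1714
  Y (12, 6): total = 1307
  Z (7, 2): total = 1770
  W (9, 4): total = 1378
Minimum is at Y with total 1307 blocks.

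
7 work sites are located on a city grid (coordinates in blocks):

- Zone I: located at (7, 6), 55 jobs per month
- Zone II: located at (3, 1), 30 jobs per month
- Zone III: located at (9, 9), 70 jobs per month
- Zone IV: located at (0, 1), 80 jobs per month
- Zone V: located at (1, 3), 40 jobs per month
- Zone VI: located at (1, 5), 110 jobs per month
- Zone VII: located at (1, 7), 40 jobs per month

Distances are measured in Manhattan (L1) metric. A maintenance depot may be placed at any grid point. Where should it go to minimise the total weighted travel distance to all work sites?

Manhattan distance separates: Σwᵢ(|x−xᵢ|+|y−yᵢ|) = Σwᵢ|x−xᵢ| + Σwᵢ|y−yᵢ|, so x and y are optimised independently as 1-D weighted medians.
Total weight W = 425; half = 212.5.
x-coordinate, sorted with cumulative weight:
  x=0 (Zone IV, w=80) cum 80
  x=1 (Zone V, w=40) cum 120
  x=1 (Zone VI, w=110) cum 230  ← median
  x=1 (Zone VII, w=40) cum 270
  x=3 (Zone II, w=30) cum 300
  x=7 (Zone I, w=55) cum 355
  x=9 (Zone III, w=70) cum 425
⇒ x* = 1
y-coordinate, sorted with cumulative weight:
  y=1 (Zone II, w=30) cum 30
  y=1 (Zone IV, w=80) cum 110
  y=3 (Zone V, w=40) cum 150
  y=5 (Zone VI, w=110) cum 260  ← median
  y=6 (Zone I, w=55) cum 315
  y=7 (Zone VII, w=40) cum 355
  y=9 (Zone III, w=70) cum 425
⇒ y* = 5

(1, 5)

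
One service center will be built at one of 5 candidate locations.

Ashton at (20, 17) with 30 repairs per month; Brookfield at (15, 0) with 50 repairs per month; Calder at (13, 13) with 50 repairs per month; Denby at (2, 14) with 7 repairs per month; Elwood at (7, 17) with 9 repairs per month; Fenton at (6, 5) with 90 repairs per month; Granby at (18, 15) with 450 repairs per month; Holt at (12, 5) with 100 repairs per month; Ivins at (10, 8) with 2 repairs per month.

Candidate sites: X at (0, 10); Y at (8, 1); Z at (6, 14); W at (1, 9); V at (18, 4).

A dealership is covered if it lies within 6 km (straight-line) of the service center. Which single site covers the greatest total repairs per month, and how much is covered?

Y, covering 190

Coverage radius r = 6 km; a point is covered iff (Δx)²+(Δy)² ≤ 6² = 36.
  X (0, 10): covers {Denby} → 7
  Y (8, 1): covers {Fenton, Holt} → 190
  Z (6, 14): covers {Denby, Elwood} → 16
  W (1, 9): covers {Denby} → 7
  V (18, 4): covers {Brookfield} → 50
Maximum coverage at Y: 190 repairs per month.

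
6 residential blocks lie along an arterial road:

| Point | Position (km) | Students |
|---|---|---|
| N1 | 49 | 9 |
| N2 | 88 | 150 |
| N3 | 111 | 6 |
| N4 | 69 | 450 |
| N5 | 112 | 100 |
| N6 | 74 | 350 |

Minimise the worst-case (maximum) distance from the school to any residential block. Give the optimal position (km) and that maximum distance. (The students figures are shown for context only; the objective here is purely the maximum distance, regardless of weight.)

The 1-center on a line is the midpoint of the two extreme points: leftmost at 49, rightmost at 112.
Optimal location = (49 + 112)/2 = 80.5; maximum distance = (112 − 49)/2 = 31.5.

location 80.5, max distance 31.5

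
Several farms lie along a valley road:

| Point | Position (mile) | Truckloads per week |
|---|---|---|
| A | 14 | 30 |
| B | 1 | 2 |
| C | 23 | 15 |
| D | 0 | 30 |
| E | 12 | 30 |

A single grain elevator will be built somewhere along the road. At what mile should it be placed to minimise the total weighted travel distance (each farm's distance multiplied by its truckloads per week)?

For a sum of weighted absolute distances on a line, the optimum is the weighted median (not the mean). Total weight W = 107; half-weight = 53.5.
Sort by position and accumulate weight:
  mile 0 (D, w=30) → cum 30
  mile 1 (B, w=2) → cum 32
  mile 12 (E, w=30) → cum 62  ≥ 53.5 → median here
  mile 14 (A, w=30) → cum 92
  mile 23 (C, w=15) → cum 107
Optimal location: mile 12.

x = 12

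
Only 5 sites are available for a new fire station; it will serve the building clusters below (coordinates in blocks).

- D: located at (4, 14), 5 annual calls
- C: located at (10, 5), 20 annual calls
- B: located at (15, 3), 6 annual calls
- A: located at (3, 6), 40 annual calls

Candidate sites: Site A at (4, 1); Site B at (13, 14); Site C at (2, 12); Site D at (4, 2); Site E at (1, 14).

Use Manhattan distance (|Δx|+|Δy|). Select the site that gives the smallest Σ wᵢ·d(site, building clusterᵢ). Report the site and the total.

Total weighted distance at each candidate:
  Site A (4, 1): total = 583
  Site B (13, 14): total = 1083
  Site C (2, 12): total = 732
  Site D (4, 2): total = 512
  Site E (1, 14): total = 925
Minimum is at Site D with total 512 blocks.

Site D, total 512 blocks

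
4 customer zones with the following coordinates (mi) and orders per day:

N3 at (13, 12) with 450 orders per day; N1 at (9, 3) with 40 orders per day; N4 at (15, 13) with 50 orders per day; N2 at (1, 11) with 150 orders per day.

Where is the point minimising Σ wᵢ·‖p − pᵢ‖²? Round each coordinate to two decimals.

(10.30, 11.33)

The minimiser of Σwᵢ‖p−pᵢ‖² is the weighted centroid p* = (Σwᵢpᵢ)/(Σwᵢ).
Σwᵢ = 690.
Σwᵢxᵢ = 450·13 + 40·9 + 50·15 + 150·1 = 7110.
Σwᵢyᵢ = 450·12 + 40·3 + 50·13 + 150·11 = 7820.
x* = 7110/690 = 10.30, y* = 7820/690 = 11.33.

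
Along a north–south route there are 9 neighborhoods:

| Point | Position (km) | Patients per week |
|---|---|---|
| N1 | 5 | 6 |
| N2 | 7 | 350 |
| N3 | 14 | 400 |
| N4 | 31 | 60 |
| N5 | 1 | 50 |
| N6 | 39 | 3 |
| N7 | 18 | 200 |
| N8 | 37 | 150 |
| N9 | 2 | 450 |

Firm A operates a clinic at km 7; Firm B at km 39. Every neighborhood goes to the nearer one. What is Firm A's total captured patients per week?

The indifferent point is the midpoint (7+39)/2 = 23; neighborhoods left of it (closer to Firm A at 7) go to Firm A, those right go to Firm B.
  N5 at 1 (w=50) → Firm A
  N9 at 2 (w=450) → Firm A
  N1 at 5 (w=6) → Firm A
  N2 at 7 (w=350) → Firm A
  N3 at 14 (w=400) → Firm A
  N7 at 18 (w=200) → Firm A
  N4 at 31 (w=60) → Firm B
  N8 at 37 (w=150) → Firm B
  N6 at 39 (w=3) → Firm B
Firm A captures 1456; Firm B captures 213.

1456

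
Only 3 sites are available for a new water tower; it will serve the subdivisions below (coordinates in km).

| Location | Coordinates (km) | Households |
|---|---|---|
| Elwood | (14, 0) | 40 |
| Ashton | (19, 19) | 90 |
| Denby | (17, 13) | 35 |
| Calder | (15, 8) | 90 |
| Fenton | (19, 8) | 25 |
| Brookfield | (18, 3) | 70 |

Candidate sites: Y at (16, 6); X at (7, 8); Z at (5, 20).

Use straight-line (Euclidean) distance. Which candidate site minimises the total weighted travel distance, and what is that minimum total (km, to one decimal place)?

Y, total 2245.0 km

Total weighted distance at each candidate:
  Y (16, 6): total = 2245.0
  X (7, 8): total = 4147.4
  Z (5, 20): total = 5991.6
Minimum is at Y with total 2245.0 km.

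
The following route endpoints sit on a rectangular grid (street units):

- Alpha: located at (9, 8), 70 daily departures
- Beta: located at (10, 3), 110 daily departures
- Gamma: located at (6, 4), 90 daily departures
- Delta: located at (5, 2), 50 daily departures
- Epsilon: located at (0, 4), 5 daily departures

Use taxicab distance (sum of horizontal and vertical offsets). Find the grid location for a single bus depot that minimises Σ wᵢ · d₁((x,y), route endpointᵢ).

Manhattan distance separates: Σwᵢ(|x−xᵢ|+|y−yᵢ|) = Σwᵢ|x−xᵢ| + Σwᵢ|y−yᵢ|, so x and y are optimised independently as 1-D weighted medians.
Total weight W = 325; half = 162.5.
x-coordinate, sorted with cumulative weight:
  x=0 (Epsilon, w=5) cum 5
  x=5 (Delta, w=50) cum 55
  x=6 (Gamma, w=90) cum 145
  x=9 (Alpha, w=70) cum 215  ← median
  x=10 (Beta, w=110) cum 325
⇒ x* = 9
y-coordinate, sorted with cumulative weight:
  y=2 (Delta, w=50) cum 50
  y=3 (Beta, w=110) cum 160
  y=4 (Gamma, w=90) cum 250  ← median
  y=4 (Epsilon, w=5) cum 255
  y=8 (Alpha, w=70) cum 325
⇒ y* = 4

(9, 4)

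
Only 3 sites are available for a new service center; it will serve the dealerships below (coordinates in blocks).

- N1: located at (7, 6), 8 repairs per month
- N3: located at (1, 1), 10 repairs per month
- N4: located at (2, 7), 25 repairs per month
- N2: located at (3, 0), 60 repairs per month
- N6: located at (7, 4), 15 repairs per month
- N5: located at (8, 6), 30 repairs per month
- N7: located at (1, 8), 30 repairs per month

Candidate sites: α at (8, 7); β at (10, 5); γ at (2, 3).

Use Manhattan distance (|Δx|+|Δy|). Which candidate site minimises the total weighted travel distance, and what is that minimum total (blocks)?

Total weighted distance at each candidate:
  α (8, 7): total = 1346
  β (10, 5): total = 1642
  γ (2, 3): total = 974
Minimum is at γ with total 974 blocks.

γ, total 974 blocks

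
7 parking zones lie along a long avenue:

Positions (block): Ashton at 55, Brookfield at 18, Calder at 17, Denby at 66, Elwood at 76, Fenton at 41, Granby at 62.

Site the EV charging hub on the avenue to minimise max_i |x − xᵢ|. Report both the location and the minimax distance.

location 46.5, max distance 29.5

The 1-center on a line is the midpoint of the two extreme points: leftmost at 17, rightmost at 76.
Optimal location = (17 + 76)/2 = 46.5; maximum distance = (76 − 17)/2 = 29.5.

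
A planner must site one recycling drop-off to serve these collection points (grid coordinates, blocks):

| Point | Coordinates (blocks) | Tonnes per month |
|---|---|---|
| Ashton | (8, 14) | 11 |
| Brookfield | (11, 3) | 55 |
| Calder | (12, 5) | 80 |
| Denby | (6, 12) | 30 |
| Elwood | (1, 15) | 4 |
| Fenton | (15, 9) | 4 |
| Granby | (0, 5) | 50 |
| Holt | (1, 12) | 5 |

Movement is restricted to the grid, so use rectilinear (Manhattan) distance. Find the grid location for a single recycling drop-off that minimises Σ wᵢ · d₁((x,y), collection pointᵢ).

(11, 5)

Manhattan distance separates: Σwᵢ(|x−xᵢ|+|y−yᵢ|) = Σwᵢ|x−xᵢ| + Σwᵢ|y−yᵢ|, so x and y are optimised independently as 1-D weighted medians.
Total weight W = 239; half = 119.5.
x-coordinate, sorted with cumulative weight:
  x=0 (Granby, w=50) cum 50
  x=1 (Elwood, w=4) cum 54
  x=1 (Holt, w=5) cum 59
  x=6 (Denby, w=30) cum 89
  x=8 (Ashton, w=11) cum 100
  x=11 (Brookfield, w=55) cum 155  ← median
  x=12 (Calder, w=80) cum 235
  x=15 (Fenton, w=4) cum 239
⇒ x* = 11
y-coordinate, sorted with cumulative weight:
  y=3 (Brookfield, w=55) cum 55
  y=5 (Calder, w=80) cum 135  ← median
  y=5 (Granby, w=50) cum 185
  y=9 (Fenton, w=4) cum 189
  y=12 (Denby, w=30) cum 219
  y=12 (Holt, w=5) cum 224
  y=14 (Ashton, w=11) cum 235
  y=15 (Elwood, w=4) cum 239
⇒ y* = 5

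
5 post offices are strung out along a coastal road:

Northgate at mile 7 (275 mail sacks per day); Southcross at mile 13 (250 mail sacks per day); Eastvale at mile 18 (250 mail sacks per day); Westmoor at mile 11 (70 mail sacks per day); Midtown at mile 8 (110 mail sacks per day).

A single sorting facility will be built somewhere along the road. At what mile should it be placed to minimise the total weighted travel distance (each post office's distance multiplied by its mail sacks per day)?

For a sum of weighted absolute distances on a line, the optimum is the weighted median (not the mean). Total weight W = 955; half-weight = 477.5.
Sort by position and accumulate weight:
  mile 7 (Northgate, w=275) → cum 275
  mile 8 (Midtown, w=110) → cum 385
  mile 11 (Westmoor, w=70) → cum 455
  mile 13 (Southcross, w=250) → cum 705  ≥ 477.5 → median here
  mile 18 (Eastvale, w=250) → cum 955
Optimal location: mile 13.

x = 13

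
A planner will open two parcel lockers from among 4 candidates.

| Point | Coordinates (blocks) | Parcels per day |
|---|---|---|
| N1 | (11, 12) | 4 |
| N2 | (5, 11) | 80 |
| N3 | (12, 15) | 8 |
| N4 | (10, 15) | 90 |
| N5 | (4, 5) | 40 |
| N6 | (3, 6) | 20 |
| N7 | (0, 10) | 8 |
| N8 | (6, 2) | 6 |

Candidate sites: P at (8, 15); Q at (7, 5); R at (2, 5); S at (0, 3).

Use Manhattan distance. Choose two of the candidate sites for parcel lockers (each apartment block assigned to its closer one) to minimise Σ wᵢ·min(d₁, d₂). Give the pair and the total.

Evaluate every pair (each demand assigned to the nearer of the two):
  {P, R}: total = 1014
  {P, Q}: total = 1136
  {P, S}: total = 1254
  {Q, R}: total = 2174
  {Q, S}: total = 2274
  {R, S}: total = 2782
Best pair: {P, R} with total 1014.

{P, R}, total 1014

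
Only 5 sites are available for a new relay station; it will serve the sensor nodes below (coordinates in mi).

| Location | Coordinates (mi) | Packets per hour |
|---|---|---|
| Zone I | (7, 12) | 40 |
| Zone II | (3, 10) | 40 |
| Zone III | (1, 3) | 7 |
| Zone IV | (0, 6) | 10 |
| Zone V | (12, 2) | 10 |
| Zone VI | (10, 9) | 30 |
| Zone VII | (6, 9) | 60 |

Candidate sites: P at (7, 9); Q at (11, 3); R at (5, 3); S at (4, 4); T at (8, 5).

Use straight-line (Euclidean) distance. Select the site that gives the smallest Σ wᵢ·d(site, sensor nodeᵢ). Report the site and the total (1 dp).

P, total 656.5 mi

Total weighted distance at each candidate:
  P (7, 9): total = 656.5
  Q (11, 3): total = 1668.4
  R (5, 3): total = 1416.3
  S (4, 4): total = 1291.8
  T (8, 5): total = 1149.8
Minimum is at P with total 656.5 mi.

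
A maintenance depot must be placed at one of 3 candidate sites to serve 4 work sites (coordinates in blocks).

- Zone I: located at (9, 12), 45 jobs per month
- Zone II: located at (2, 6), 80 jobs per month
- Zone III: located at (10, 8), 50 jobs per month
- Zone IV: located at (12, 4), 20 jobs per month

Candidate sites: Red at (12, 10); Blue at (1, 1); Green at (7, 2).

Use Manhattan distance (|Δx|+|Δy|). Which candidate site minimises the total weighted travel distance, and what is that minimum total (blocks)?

Total weighted distance at each candidate:
  Red (12, 10): total = 1665
  Blue (1, 1): total = 2415
  Green (7, 2): total = 1850
Minimum is at Red with total 1665 blocks.

Red, total 1665 blocks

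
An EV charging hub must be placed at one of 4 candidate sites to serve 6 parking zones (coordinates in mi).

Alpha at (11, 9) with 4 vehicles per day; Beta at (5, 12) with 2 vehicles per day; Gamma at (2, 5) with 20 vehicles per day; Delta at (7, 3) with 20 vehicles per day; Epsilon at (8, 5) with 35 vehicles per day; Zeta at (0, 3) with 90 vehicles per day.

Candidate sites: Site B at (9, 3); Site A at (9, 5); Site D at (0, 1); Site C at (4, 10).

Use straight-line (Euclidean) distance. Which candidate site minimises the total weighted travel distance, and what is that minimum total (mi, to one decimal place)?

Total weighted distance at each candidate:
  Site B (9, 3): total = 1118.9
  Site A (9, 5): total = 1095.3
  Site D (0, 1): total = 806.7
  Site C (4, 10): total = 1242.5
Minimum is at Site D with total 806.7 mi.

Site D, total 806.7 mi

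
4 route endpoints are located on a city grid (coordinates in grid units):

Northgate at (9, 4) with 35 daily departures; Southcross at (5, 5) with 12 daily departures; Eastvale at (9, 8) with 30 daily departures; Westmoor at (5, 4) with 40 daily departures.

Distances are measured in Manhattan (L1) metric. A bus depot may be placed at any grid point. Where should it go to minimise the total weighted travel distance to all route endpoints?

Manhattan distance separates: Σwᵢ(|x−xᵢ|+|y−yᵢ|) = Σwᵢ|x−xᵢ| + Σwᵢ|y−yᵢ|, so x and y are optimised independently as 1-D weighted medians.
Total weight W = 117; half = 58.5.
x-coordinate, sorted with cumulative weight:
  x=5 (Southcross, w=12) cum 12
  x=5 (Westmoor, w=40) cum 52
  x=9 (Northgate, w=35) cum 87  ← median
  x=9 (Eastvale, w=30) cum 117
⇒ x* = 9
y-coordinate, sorted with cumulative weight:
  y=4 (Northgate, w=35) cum 35
  y=4 (Westmoor, w=40) cum 75  ← median
  y=5 (Southcross, w=12) cum 87
  y=8 (Eastvale, w=30) cum 117
⇒ y* = 4

(9, 4)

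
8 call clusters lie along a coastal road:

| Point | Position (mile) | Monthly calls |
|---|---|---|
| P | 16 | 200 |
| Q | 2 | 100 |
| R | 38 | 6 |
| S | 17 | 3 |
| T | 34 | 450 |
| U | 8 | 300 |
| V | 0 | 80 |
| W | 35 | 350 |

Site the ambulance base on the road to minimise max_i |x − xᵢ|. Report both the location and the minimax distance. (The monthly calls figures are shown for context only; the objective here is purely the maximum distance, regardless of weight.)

location 19, max distance 19

The 1-center on a line is the midpoint of the two extreme points: leftmost at 0, rightmost at 38.
Optimal location = (0 + 38)/2 = 19; maximum distance = (38 − 0)/2 = 19.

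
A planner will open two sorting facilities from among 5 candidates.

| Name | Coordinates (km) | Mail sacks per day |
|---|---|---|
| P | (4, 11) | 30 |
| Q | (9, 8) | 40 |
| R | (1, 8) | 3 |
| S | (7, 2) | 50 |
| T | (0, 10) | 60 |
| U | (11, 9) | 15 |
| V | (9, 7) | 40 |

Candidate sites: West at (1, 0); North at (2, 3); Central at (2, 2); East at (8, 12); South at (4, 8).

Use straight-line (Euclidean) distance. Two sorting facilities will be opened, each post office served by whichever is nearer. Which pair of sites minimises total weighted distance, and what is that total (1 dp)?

{Central, South}, total 1127.4

Evaluate every pair (each demand assigned to the nearer of the two):
  {Central, South}: total = 1127.4
  {North, South}: total = 1132.3
  {East, South}: total = 1135.3
  {West, South}: total = 1193.6
  {North, East}: total = 1263.3
  {Central, East}: total = 1319.2
  {West, East}: total = 1391.2
  {North, Central}: total = 1778.3
  {West, North}: total = 1783.3
  {West, Central}: total = 1923.5
Best pair: {Central, South} with total 1127.4.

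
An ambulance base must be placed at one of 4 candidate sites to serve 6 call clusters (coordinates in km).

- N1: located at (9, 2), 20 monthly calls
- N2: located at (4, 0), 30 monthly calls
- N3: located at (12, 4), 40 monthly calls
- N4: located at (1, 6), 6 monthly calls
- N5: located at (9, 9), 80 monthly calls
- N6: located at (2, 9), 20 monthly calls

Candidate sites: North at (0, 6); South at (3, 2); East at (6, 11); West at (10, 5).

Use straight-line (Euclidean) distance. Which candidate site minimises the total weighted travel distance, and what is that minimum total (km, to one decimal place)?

West, total 950.1 km

Total weighted distance at each candidate:
  North (0, 6): total = 1737.0
  South (3, 2): total = 1461.7
  East (6, 11): total = 1314.2
  West (10, 5): total = 950.1
Minimum is at West with total 950.1 km.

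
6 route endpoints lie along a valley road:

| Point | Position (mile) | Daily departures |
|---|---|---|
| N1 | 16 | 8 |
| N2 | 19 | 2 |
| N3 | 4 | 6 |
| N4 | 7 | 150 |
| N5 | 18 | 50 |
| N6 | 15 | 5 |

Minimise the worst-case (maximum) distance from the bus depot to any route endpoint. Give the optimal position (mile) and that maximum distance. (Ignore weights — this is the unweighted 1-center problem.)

location 11.5, max distance 7.5

The 1-center on a line is the midpoint of the two extreme points: leftmost at 4, rightmost at 19.
Optimal location = (4 + 19)/2 = 11.5; maximum distance = (19 − 4)/2 = 7.5.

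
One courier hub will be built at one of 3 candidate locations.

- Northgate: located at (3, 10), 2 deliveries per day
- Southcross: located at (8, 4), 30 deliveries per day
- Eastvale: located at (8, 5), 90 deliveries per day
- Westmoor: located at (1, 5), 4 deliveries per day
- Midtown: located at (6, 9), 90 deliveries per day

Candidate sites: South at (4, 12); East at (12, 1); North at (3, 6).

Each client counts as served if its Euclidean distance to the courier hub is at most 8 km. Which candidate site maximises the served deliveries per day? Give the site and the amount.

North, covering 216

Coverage radius r = 8 km; a point is covered iff (Δx)²+(Δy)² ≤ 8² = 64.
  South (4, 12): covers {Northgate, Westmoor, Midtown} → 96
  East (12, 1): covers {Southcross, Eastvale} → 120
  North (3, 6): covers {Northgate, Southcross, Eastvale, Westmoor, Midtown} → 216
Maximum coverage at North: 216 deliveries per day.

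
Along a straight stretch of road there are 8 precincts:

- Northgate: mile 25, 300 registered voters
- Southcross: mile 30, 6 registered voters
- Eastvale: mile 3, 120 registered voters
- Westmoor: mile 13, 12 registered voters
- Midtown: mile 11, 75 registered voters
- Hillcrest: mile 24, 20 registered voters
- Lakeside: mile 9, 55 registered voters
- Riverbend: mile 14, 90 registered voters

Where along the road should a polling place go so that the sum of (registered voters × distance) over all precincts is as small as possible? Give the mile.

x = 14

For a sum of weighted absolute distances on a line, the optimum is the weighted median (not the mean). Total weight W = 678; half-weight = 339.
Sort by position and accumulate weight:
  mile 3 (Eastvale, w=120) → cum 120
  mile 9 (Lakeside, w=55) → cum 175
  mile 11 (Midtown, w=75) → cum 250
  mile 13 (Westmoor, w=12) → cum 262
  mile 14 (Riverbend, w=90) → cum 352  ≥ 339 → median here
  mile 24 (Hillcrest, w=20) → cum 372
  mile 25 (Northgate, w=300) → cum 672
  mile 30 (Southcross, w=6) → cum 678
Optimal location: mile 14.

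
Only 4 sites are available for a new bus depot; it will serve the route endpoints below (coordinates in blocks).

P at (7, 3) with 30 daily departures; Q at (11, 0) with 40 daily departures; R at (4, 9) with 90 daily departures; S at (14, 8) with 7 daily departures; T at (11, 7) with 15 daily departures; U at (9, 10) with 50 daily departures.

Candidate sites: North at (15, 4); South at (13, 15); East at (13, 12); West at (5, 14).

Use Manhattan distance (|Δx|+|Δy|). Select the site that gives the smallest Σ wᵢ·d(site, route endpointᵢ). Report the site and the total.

West, total 2430 blocks

Total weighted distance at each candidate:
  North (15, 4): total = 2770
  South (13, 15): total = 3226
  East (13, 12): total = 2530
  West (5, 14): total = 2430
Minimum is at West with total 2430 blocks.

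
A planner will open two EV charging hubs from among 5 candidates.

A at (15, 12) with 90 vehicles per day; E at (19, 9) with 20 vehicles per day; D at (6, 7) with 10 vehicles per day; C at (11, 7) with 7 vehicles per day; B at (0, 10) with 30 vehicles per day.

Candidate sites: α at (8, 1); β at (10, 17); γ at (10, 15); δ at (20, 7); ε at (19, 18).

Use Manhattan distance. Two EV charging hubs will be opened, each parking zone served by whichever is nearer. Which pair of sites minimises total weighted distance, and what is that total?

{γ, δ}, total 1413

Evaluate every pair (each demand assigned to the nearer of the two):
  {γ, δ}: total = 1413
  {γ, ε}: total = 1533
  {α, γ}: total = 1613
  {α, δ}: total = 1613
  {β, γ}: total = 1653
  {β, δ}: total = 1673
  {α, ε}: total = 1733
  {β, ε}: total = 1807
  {δ, ε}: total = 1853
  {α, β}: total = 1893
Best pair: {γ, δ} with total 1413.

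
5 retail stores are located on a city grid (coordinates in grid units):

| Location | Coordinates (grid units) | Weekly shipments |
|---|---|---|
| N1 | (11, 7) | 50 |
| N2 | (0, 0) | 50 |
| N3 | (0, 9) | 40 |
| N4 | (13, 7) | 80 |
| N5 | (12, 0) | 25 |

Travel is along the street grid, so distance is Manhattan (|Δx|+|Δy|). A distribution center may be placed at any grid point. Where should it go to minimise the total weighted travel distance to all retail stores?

Manhattan distance separates: Σwᵢ(|x−xᵢ|+|y−yᵢ|) = Σwᵢ|x−xᵢ| + Σwᵢ|y−yᵢ|, so x and y are optimised independently as 1-D weighted medians.
Total weight W = 245; half = 122.5.
x-coordinate, sorted with cumulative weight:
  x=0 (N2, w=50) cum 50
  x=0 (N3, w=40) cum 90
  x=11 (N1, w=50) cum 140  ← median
  x=12 (N5, w=25) cum 165
  x=13 (N4, w=80) cum 245
⇒ x* = 11
y-coordinate, sorted with cumulative weight:
  y=0 (N2, w=50) cum 50
  y=0 (N5, w=25) cum 75
  y=7 (N1, w=50) cum 125  ← median
  y=7 (N4, w=80) cum 205
  y=9 (N3, w=40) cum 245
⇒ y* = 7

(11, 7)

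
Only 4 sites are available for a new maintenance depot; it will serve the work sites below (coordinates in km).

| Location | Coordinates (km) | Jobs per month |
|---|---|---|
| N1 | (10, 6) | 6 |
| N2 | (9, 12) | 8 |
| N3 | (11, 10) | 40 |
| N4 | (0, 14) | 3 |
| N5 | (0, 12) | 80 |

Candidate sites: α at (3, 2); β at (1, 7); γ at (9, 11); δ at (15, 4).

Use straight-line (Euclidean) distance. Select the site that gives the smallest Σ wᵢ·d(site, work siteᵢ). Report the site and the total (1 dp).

γ, total 880.9 km

Total weighted distance at each candidate:
  α (3, 2): total = 1466.5
  β (1, 7): total = 976.6
  γ (9, 11): total = 880.9
  δ (15, 4): total = 1814.8
Minimum is at γ with total 880.9 km.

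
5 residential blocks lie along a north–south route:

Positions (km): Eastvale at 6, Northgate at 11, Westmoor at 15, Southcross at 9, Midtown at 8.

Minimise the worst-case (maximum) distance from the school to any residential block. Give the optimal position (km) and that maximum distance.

The 1-center on a line is the midpoint of the two extreme points: leftmost at 6, rightmost at 15.
Optimal location = (6 + 15)/2 = 10.5; maximum distance = (15 − 6)/2 = 4.5.

location 10.5, max distance 4.5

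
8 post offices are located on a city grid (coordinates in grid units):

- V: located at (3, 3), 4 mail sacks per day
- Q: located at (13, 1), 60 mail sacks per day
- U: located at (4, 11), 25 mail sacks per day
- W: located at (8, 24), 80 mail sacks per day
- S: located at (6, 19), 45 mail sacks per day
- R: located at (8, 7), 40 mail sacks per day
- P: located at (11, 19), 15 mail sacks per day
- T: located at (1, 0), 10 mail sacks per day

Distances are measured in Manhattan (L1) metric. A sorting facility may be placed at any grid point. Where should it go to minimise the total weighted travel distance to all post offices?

(8, 19)

Manhattan distance separates: Σwᵢ(|x−xᵢ|+|y−yᵢ|) = Σwᵢ|x−xᵢ| + Σwᵢ|y−yᵢ|, so x and y are optimised independently as 1-D weighted medians.
Total weight W = 279; half = 139.5.
x-coordinate, sorted with cumulative weight:
  x=1 (T, w=10) cum 10
  x=3 (V, w=4) cum 14
  x=4 (U, w=25) cum 39
  x=6 (S, w=45) cum 84
  x=8 (W, w=80) cum 164  ← median
  x=8 (R, w=40) cum 204
  x=11 (P, w=15) cum 219
  x=13 (Q, w=60) cum 279
⇒ x* = 8
y-coordinate, sorted with cumulative weight:
  y=0 (T, w=10) cum 10
  y=1 (Q, w=60) cum 70
  y=3 (V, w=4) cum 74
  y=7 (R, w=40) cum 114
  y=11 (U, w=25) cum 139
  y=19 (S, w=45) cum 184  ← median
  y=19 (P, w=15) cum 199
  y=24 (W, w=80) cum 279
⇒ y* = 19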